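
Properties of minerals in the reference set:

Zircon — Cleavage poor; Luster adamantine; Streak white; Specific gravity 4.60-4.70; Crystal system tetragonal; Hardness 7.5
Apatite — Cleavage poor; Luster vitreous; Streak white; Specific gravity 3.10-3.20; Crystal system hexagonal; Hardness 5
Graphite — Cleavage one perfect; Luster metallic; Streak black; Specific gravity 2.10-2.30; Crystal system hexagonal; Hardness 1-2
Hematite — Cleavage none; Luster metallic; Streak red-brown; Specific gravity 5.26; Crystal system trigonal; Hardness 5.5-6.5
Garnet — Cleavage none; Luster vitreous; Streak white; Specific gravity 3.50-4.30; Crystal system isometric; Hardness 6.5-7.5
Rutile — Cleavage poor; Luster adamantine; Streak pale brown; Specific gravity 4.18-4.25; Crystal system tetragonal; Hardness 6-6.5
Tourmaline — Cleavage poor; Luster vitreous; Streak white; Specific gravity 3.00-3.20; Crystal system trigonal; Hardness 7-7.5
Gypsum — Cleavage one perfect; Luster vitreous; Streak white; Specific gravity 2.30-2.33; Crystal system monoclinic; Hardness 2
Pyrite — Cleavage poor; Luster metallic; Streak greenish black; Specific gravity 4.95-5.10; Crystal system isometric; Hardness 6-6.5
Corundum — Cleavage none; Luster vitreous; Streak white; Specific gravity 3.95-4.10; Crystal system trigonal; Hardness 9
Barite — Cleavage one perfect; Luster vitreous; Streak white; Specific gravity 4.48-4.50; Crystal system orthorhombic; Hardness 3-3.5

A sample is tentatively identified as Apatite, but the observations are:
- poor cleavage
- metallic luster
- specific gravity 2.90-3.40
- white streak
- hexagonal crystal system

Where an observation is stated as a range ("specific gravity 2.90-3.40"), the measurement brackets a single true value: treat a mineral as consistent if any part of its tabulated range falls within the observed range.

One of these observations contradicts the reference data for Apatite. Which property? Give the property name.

luster

Poor cleavage: Apatite has cleavage poor — within range.
Metallic luster: Apatite has vitreous luster — inconsistent.
Specific gravity 2.90-3.40: Apatite has SG 3.10-3.20 — within range.
White streak: Apatite has white streak — within range.
Hexagonal crystal system: Apatite has hexagonal system — within range.
The luster is the one property that does not fit.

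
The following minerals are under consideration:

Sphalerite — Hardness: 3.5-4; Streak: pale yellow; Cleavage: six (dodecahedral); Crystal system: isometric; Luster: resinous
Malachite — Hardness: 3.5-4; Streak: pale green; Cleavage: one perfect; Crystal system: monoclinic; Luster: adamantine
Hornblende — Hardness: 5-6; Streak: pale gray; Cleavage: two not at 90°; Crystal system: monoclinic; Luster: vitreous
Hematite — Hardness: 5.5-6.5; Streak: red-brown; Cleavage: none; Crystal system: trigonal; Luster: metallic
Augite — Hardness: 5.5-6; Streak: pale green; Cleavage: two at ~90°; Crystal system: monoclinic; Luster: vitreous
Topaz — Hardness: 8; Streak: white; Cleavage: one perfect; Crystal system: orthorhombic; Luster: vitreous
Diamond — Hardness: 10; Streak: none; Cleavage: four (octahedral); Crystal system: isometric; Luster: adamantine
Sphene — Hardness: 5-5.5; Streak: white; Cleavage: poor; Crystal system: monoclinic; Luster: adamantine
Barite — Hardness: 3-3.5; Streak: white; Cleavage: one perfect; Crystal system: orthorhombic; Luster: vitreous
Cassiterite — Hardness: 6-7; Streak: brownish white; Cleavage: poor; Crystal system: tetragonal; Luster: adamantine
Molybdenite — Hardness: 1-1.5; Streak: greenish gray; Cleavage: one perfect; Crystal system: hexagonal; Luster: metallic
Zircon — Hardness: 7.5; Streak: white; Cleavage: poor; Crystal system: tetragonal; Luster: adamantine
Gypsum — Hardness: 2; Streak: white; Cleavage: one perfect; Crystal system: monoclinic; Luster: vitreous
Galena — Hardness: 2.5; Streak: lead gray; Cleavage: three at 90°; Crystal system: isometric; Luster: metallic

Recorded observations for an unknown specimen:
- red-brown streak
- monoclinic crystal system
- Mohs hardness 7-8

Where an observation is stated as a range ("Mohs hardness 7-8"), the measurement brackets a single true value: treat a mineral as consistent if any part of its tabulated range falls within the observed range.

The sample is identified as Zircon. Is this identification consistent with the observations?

Red-brown streak — Zircon has white streak; inconsistent.
Monoclinic crystal system — Zircon has tetragonal system; inconsistent.
Mohs hardness 7-8 — matches Zircon (hardness 7.5).
2 of the observed properties are inconsistent with Zircon.

No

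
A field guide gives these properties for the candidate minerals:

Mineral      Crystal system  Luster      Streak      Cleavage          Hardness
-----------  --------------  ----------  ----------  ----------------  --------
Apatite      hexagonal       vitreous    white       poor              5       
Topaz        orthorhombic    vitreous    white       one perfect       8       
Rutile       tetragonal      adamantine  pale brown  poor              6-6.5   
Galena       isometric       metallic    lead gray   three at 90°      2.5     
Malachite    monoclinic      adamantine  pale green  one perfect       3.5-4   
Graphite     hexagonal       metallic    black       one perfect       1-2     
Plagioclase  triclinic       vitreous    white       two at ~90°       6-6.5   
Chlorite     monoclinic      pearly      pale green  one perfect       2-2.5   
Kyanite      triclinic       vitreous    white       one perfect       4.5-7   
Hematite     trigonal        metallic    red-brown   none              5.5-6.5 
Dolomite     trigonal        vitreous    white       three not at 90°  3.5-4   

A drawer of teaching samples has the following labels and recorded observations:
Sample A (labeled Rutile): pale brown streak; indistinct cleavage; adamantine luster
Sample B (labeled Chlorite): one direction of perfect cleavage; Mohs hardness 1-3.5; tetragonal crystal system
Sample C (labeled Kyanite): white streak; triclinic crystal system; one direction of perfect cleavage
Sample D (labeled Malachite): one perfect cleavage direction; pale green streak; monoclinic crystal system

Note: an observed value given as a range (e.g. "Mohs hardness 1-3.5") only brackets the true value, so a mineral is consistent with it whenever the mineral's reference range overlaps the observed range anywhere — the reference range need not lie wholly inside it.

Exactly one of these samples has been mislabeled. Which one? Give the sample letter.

Sample A: all recorded properties match Rutile.
Sample B: tetragonal crystal system is outside the reference for Chlorite (monoclinic system) — mislabeled.
Sample C: all recorded properties match Kyanite.
Sample D: all recorded properties match Malachite.
Only sample B is inconsistent with its label.

B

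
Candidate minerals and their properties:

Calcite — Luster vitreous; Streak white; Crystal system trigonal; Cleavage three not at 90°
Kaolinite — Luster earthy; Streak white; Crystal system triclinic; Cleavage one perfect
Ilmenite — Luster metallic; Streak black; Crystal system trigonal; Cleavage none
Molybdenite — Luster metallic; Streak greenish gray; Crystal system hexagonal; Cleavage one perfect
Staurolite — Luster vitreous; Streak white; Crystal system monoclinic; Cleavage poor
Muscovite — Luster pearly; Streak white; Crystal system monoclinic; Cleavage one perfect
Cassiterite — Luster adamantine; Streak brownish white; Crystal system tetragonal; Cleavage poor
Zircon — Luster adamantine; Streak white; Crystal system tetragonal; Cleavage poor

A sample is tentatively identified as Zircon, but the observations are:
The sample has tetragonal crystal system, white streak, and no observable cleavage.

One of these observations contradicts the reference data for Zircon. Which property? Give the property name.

Tetragonal crystal system: Zircon has tetragonal system — consistent.
White streak: Zircon has white streak — consistent.
No observable cleavage: Zircon has cleavage poor — outside the reference range.
Only the cleavage is inconsistent.

cleavage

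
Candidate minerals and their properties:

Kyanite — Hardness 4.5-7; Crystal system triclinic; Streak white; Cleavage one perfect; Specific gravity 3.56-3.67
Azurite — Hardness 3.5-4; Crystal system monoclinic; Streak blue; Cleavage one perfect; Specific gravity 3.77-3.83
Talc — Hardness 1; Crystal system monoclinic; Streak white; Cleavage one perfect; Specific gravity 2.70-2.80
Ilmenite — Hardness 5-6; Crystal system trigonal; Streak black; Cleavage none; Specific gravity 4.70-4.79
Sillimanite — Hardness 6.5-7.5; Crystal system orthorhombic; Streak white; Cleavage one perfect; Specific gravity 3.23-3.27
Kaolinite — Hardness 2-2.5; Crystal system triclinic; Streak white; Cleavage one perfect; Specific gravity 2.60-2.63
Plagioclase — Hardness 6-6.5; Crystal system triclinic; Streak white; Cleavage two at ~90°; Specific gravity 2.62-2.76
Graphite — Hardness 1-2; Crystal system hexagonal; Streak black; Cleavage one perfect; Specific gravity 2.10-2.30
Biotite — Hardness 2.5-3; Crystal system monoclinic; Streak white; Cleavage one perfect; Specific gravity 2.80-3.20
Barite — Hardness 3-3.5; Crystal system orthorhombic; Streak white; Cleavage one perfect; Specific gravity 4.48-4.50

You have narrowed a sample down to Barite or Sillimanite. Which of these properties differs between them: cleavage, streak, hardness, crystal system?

Cleavage: both one perfect — shared.
Streak: both white — shared.
Hardness: Barite 3-3.5, Sillimanite 6.5-7.5 — different.
Crystal system: both orthorhombic — shared.
Of the listed properties, hardness is the one that separates them.

hardness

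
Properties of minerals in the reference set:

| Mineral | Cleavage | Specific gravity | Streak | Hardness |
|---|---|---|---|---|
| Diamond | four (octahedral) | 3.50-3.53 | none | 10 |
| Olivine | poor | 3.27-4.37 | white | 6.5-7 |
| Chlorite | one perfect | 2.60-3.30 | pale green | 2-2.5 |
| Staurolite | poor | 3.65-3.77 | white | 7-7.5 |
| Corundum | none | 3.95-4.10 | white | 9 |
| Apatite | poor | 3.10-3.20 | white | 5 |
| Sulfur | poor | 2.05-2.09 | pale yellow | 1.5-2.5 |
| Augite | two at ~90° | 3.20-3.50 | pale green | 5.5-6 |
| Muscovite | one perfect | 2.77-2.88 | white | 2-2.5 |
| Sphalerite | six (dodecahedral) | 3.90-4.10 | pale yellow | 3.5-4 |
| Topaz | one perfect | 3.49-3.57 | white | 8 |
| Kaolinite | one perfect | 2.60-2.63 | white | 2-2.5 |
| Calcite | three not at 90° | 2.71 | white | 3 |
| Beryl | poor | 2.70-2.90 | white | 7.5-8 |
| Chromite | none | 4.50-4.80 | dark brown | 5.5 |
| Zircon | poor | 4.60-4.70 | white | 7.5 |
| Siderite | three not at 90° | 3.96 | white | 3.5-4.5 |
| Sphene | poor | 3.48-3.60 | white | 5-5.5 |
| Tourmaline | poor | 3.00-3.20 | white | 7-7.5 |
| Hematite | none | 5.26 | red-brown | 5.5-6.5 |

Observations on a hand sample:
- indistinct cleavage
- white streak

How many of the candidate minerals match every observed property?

7

Indistinct cleavage — Olivine, Staurolite, Apatite, Sulfur, Beryl, Zircon, Sphene, Tourmaline remain.
White streak rules out Sulfur.
The minerals that satisfy all observations are Apatite, Beryl, Olivine, Sphene, Staurolite, Tourmaline, Zircon.
That is 7 minerals.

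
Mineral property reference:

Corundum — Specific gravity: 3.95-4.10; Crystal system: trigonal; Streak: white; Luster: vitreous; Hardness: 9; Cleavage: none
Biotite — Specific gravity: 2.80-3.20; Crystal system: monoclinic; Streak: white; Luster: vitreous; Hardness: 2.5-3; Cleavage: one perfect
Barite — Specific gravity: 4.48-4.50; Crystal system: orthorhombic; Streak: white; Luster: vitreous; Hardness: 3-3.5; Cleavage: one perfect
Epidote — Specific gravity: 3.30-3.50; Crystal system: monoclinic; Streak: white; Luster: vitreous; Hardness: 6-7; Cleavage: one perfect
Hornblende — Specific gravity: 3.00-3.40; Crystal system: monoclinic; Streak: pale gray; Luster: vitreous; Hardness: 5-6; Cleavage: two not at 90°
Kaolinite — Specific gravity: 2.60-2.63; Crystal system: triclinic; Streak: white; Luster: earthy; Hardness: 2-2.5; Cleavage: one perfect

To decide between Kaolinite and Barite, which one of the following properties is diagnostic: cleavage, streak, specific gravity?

Cleavage: both one perfect — identical.
Streak: both white — identical.
Specific gravity: Kaolinite 2.60-2.63, Barite 4.48-4.50 — these differ.
Specific gravity is the diagnostic property here.

specific gravity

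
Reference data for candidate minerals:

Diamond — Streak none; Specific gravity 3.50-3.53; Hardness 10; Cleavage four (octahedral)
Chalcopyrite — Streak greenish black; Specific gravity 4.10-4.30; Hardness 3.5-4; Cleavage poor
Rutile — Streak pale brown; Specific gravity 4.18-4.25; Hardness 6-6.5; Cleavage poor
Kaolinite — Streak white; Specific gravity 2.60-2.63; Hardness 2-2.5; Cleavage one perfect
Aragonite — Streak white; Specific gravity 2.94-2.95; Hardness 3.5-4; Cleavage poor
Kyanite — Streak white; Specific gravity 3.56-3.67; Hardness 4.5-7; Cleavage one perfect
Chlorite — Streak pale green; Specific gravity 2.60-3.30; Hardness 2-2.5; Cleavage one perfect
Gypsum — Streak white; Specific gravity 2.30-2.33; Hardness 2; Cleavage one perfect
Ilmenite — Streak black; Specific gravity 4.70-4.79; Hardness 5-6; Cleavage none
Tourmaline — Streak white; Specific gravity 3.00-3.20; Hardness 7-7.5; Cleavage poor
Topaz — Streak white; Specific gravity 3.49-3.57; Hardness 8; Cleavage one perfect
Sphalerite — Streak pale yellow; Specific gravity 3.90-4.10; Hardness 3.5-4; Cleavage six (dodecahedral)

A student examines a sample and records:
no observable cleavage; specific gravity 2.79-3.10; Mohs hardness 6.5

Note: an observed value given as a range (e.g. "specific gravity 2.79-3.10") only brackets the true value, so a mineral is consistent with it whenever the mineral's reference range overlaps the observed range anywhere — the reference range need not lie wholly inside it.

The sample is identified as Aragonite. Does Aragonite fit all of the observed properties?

No

No observable cleavage — Aragonite has cleavage poor; a mismatch.
Specific gravity 2.79-3.10 — consistent with Aragonite (SG 2.94-2.95).
Mohs hardness 6.5 — Aragonite has hardness 3.5-4; a mismatch.
2 of the observed properties are inconsistent with Aragonite.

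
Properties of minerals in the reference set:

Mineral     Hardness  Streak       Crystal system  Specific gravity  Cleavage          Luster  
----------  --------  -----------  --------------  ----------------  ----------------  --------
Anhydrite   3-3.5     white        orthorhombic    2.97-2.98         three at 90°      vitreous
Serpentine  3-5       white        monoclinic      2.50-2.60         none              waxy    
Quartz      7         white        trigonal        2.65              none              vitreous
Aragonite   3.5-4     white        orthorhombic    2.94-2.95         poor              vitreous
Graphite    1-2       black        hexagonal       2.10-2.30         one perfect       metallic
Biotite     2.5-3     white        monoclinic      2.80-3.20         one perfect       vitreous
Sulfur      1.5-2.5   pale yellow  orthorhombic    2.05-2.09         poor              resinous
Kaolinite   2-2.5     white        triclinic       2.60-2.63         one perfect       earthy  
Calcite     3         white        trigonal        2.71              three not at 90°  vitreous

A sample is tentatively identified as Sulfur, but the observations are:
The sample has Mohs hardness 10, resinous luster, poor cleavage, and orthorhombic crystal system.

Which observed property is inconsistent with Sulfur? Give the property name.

hardness

Mohs hardness 10: Sulfur has hardness 1.5-2.5 — inconsistent.
Resinous luster: Sulfur has resinous luster — consistent.
Poor cleavage: Sulfur has cleavage poor — consistent.
Orthorhombic crystal system: Sulfur has orthorhombic system — consistent.
Only the hardness is inconsistent.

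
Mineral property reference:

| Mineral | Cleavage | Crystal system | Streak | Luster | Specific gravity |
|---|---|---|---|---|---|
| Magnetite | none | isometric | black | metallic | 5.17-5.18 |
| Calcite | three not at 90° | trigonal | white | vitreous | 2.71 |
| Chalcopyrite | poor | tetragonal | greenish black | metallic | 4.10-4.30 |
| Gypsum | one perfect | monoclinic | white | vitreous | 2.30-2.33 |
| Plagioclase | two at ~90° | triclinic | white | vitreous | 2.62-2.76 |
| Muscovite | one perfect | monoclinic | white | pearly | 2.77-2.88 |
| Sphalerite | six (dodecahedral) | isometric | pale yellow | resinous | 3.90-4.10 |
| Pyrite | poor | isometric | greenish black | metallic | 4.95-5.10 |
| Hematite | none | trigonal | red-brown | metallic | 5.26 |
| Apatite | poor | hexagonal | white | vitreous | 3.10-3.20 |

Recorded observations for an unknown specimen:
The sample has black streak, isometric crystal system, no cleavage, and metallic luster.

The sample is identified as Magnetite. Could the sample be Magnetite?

Yes

Black streak — is consistent with Magnetite (black streak).
Isometric crystal system — is consistent with Magnetite (isometric system).
No cleavage — is consistent with Magnetite (cleavage none).
Metallic luster — is consistent with Magnetite (metallic luster).
Every observed property is compatible with the reference values for Magnetite.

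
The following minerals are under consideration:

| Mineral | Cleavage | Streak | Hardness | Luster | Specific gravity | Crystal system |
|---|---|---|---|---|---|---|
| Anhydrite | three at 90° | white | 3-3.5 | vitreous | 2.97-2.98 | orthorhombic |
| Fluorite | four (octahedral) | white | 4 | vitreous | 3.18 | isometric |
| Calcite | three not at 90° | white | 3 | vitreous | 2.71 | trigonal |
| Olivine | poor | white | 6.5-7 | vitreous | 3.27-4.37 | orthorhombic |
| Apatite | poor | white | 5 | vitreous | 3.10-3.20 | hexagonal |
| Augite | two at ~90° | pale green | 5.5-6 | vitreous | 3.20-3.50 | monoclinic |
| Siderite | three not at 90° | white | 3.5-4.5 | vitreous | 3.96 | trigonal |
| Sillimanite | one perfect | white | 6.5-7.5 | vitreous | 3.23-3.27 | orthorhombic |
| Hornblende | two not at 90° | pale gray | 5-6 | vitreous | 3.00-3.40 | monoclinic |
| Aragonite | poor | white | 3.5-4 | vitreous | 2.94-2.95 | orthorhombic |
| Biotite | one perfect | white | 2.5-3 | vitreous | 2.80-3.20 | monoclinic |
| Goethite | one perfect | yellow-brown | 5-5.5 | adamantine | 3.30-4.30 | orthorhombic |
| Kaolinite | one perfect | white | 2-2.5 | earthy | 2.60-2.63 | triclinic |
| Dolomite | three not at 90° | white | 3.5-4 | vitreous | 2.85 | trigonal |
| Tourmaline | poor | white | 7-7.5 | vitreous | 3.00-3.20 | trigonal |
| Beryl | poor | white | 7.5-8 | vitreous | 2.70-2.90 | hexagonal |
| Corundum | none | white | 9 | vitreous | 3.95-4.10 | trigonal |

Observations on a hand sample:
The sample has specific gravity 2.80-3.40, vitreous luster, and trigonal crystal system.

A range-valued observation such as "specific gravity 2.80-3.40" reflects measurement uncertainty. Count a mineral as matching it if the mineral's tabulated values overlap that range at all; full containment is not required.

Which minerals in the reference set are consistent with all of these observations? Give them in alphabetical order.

Dolomite, Tourmaline

Specific gravity 2.80-3.40 excludes Calcite, Siderite, Kaolinite, Corundum.
Vitreous luster eliminates Goethite.
Trigonal crystal system: leaves Dolomite, Tourmaline.
Consistent with every observation: Dolomite, Tourmaline.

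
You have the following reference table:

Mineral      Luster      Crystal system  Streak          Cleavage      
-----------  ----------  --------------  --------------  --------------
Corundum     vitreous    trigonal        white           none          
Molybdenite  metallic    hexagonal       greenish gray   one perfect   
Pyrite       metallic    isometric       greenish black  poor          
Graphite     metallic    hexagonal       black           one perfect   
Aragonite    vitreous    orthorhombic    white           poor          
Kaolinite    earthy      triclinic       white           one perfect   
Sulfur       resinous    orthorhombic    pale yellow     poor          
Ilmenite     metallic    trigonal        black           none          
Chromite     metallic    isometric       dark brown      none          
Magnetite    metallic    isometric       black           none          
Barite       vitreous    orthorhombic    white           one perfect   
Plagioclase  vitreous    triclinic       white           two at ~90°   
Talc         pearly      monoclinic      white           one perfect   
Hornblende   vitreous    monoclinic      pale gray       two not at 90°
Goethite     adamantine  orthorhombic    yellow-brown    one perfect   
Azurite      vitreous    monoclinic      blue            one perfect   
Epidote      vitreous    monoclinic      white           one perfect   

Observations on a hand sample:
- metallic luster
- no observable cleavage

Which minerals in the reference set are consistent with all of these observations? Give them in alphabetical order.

Chromite, Ilmenite, Magnetite

Metallic luster — narrows the field to Molybdenite, Pyrite, Graphite, Ilmenite, Chromite, Magnetite.
No observable cleavage eliminates Molybdenite, Pyrite, Graphite.
The minerals that satisfy all observations are Chromite, Ilmenite, Magnetite.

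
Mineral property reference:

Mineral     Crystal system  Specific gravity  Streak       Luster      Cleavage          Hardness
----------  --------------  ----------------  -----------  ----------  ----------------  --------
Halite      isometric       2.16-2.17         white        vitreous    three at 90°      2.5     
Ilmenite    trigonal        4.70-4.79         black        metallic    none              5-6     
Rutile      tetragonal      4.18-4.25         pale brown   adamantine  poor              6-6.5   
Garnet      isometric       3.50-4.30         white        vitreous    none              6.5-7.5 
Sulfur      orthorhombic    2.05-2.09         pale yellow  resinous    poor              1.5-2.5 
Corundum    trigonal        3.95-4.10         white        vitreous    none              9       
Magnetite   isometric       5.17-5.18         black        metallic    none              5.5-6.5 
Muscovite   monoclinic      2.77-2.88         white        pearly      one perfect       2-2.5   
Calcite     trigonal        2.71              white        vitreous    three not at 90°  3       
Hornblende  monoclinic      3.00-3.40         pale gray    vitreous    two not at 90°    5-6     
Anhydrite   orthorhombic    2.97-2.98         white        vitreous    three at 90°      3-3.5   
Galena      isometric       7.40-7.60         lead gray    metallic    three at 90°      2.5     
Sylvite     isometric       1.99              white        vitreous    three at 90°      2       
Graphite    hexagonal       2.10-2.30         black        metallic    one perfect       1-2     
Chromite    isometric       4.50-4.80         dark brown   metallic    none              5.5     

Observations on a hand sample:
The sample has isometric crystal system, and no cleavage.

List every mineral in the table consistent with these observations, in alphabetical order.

Chromite, Garnet, Magnetite

Isometric crystal system — only Halite, Garnet, Magnetite, Galena, Sylvite, Chromite remain.
No cleavage is inconsistent with Halite, Galena, Sylvite.
The minerals that satisfy all observations are Chromite, Garnet, Magnetite.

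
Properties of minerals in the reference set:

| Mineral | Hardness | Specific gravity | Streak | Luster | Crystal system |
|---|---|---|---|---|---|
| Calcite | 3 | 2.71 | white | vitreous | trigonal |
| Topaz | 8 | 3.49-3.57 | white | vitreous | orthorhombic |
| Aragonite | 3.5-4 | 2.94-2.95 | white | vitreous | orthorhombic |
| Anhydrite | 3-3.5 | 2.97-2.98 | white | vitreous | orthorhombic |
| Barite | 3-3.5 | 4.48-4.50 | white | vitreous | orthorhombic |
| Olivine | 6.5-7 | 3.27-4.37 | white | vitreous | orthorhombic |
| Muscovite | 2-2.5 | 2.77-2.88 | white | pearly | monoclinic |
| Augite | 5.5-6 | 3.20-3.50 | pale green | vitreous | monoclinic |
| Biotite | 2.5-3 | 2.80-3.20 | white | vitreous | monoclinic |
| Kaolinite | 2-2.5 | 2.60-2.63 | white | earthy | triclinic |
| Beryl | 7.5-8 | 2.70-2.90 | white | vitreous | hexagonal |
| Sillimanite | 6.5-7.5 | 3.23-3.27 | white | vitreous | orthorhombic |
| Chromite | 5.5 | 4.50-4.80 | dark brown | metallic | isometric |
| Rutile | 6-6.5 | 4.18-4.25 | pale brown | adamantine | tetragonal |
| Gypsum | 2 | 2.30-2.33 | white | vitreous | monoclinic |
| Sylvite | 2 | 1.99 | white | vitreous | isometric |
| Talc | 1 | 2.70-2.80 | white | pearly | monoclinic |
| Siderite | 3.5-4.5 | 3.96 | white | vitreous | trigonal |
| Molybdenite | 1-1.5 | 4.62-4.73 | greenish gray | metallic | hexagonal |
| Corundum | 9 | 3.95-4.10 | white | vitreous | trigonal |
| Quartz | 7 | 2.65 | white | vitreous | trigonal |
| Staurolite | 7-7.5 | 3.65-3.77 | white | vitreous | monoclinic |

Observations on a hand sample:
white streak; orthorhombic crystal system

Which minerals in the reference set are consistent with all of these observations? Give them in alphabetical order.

White streak eliminates Augite, Chromite, Rutile, Molybdenite.
Orthorhombic crystal system: narrows the field to Topaz, Aragonite, Anhydrite, Barite, Olivine, Sillimanite.
The minerals that satisfy all observations are Anhydrite, Aragonite, Barite, Olivine, Sillimanite, Topaz.

Anhydrite, Aragonite, Barite, Olivine, Sillimanite, Topaz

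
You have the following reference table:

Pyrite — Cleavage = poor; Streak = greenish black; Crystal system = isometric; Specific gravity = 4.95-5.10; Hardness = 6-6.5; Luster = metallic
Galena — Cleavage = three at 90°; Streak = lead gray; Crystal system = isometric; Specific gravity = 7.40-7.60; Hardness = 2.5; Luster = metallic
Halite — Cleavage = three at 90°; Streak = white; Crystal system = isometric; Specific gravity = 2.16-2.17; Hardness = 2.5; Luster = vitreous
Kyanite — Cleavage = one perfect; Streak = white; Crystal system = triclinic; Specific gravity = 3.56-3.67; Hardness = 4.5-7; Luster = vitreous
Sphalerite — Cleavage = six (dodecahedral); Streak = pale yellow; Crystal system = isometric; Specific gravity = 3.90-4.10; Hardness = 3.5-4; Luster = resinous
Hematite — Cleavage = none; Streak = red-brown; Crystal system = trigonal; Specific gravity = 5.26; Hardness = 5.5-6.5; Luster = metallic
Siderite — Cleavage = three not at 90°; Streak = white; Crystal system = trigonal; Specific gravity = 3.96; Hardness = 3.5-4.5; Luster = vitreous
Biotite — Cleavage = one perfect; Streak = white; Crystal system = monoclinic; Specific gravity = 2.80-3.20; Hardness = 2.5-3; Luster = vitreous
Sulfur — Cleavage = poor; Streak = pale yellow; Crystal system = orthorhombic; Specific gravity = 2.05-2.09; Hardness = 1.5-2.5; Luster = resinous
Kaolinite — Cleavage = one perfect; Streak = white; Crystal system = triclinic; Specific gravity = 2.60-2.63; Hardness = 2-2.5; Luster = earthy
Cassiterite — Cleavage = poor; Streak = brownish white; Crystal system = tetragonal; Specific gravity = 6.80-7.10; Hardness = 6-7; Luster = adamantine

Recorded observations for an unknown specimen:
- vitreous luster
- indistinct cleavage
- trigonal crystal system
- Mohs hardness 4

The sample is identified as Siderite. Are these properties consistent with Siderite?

Vitreous luster — fits Siderite (vitreous luster).
Indistinct cleavage — Siderite has cleavage three not at 90°; a mismatch.
Trigonal crystal system — fits Siderite (trigonal system).
Mohs hardness 4 — fits Siderite (hardness 3.5-4.5).
Siderite is excluded by the cleavage.

No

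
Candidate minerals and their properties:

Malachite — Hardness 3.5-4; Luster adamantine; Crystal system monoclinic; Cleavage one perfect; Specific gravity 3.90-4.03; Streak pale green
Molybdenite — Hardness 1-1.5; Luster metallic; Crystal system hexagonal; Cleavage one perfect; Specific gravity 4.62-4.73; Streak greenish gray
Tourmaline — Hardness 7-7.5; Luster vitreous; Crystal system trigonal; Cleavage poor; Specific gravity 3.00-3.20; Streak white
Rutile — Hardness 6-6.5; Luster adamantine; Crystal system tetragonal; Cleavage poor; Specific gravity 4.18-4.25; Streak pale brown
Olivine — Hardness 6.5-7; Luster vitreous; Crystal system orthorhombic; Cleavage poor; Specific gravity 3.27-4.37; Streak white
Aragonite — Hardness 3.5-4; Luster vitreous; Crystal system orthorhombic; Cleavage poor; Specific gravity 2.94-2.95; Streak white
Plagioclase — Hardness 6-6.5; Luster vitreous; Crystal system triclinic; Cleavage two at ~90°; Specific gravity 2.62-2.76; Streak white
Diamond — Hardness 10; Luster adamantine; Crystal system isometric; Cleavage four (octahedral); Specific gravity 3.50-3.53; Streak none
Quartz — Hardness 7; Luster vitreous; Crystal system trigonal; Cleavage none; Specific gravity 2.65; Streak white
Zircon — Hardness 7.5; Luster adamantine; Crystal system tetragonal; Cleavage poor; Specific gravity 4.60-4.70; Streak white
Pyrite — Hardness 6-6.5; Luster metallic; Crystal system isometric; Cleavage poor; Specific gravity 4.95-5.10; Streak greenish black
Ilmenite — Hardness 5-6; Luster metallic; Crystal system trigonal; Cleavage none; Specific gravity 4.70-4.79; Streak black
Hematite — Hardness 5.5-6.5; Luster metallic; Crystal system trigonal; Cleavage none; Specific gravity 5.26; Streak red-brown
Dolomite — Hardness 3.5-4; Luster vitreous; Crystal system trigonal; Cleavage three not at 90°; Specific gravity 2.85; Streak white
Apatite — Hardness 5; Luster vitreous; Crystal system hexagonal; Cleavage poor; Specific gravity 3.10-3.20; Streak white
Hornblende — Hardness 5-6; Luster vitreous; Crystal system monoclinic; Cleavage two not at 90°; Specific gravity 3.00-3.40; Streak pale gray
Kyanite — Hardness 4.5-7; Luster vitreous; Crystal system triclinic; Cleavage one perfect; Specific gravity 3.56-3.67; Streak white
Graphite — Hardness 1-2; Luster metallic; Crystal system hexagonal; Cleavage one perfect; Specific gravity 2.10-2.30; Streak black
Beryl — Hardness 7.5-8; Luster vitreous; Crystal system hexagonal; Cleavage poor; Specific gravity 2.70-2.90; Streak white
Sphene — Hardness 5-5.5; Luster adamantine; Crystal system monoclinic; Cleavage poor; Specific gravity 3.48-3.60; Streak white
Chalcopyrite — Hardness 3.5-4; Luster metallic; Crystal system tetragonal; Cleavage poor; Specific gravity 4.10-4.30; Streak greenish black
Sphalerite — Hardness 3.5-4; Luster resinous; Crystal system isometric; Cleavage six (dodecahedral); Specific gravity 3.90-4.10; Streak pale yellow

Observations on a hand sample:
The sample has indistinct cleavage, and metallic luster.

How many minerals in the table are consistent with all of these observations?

Indistinct cleavage — narrows the field to Tourmaline, Rutile, Olivine, Aragonite, Zircon, Pyrite, Apatite, Beryl, Sphene, Chalcopyrite.
Metallic luster — leaves Pyrite, Chalcopyrite.
Remaining candidates: Chalcopyrite, Pyrite.
That is 2 minerals.

2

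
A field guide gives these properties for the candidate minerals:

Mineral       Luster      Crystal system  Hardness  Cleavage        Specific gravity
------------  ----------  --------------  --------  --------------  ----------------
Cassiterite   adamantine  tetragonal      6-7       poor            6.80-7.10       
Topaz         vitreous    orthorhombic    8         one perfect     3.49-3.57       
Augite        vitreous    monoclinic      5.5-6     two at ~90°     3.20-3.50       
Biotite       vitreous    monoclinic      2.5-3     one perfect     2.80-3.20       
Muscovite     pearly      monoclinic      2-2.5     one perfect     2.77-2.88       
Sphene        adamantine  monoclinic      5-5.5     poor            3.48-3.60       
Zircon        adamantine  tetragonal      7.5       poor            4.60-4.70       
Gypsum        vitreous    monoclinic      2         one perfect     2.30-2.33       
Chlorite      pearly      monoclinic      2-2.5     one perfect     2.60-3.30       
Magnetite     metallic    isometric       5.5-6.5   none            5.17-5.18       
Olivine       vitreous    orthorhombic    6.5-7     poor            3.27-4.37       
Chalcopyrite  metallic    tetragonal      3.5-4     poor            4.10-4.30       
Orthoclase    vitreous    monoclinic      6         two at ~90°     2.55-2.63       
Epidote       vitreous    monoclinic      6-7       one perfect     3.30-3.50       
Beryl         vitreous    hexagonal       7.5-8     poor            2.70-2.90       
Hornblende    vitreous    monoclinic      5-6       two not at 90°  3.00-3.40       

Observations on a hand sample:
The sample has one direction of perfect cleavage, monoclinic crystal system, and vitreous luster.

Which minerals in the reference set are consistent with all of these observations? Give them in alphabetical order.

One direction of perfect cleavage — leaves Topaz, Biotite, Muscovite, Gypsum, Chlorite, Epidote.
Monoclinic crystal system excludes Topaz.
Vitreous luster is inconsistent with Muscovite, Chlorite.
Remaining candidates: Biotite, Epidote, Gypsum.

Biotite, Epidote, Gypsum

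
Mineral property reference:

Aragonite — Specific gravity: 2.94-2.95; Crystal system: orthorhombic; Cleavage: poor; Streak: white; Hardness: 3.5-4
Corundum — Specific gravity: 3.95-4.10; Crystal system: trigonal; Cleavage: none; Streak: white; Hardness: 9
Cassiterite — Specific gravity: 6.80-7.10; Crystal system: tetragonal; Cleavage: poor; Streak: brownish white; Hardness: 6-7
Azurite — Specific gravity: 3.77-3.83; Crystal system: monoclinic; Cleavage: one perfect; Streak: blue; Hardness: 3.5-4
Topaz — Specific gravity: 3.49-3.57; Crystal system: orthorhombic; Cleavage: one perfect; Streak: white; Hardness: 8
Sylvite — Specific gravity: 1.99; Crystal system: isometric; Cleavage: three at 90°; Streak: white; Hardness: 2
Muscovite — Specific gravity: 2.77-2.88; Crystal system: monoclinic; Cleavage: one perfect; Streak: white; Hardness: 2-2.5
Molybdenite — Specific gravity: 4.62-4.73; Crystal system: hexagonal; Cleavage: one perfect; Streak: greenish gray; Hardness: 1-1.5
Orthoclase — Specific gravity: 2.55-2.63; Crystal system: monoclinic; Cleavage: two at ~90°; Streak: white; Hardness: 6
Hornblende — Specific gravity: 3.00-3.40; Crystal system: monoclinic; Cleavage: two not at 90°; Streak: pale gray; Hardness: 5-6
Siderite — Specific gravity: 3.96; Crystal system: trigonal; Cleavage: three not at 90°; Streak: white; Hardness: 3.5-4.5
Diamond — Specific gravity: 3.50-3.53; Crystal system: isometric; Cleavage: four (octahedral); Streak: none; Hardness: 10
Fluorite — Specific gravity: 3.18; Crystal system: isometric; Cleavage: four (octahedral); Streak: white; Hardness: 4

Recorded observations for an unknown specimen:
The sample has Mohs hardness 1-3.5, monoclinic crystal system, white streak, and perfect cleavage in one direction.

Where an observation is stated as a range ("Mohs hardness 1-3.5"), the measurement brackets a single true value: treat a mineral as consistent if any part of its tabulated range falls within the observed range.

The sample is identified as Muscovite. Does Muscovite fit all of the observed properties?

Consistent

Mohs hardness 1-3.5 — agrees with Muscovite (hardness 2-2.5).
Monoclinic crystal system — agrees with Muscovite (monoclinic system).
White streak — agrees with Muscovite (white streak).
Perfect cleavage in one direction — agrees with Muscovite (cleavage one perfect).
Nothing contradicts Muscovite.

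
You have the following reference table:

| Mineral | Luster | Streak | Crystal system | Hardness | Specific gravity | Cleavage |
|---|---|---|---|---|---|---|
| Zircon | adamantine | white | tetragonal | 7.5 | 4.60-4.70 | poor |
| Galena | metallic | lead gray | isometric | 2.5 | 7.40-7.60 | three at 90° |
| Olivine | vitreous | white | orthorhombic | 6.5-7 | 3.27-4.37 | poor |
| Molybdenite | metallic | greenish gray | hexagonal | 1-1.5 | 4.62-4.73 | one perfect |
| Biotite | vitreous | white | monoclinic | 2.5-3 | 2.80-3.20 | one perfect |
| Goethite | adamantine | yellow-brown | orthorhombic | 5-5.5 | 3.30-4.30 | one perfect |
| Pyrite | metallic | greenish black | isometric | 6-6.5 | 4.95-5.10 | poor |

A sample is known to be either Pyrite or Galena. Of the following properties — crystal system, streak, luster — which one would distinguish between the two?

streak

Crystal system: both isometric — no difference.
Streak: Pyrite greenish black, Galena lead gray — distinct.
Luster: both metallic — no difference.
Only streak differs between Pyrite and Galena among the listed tests.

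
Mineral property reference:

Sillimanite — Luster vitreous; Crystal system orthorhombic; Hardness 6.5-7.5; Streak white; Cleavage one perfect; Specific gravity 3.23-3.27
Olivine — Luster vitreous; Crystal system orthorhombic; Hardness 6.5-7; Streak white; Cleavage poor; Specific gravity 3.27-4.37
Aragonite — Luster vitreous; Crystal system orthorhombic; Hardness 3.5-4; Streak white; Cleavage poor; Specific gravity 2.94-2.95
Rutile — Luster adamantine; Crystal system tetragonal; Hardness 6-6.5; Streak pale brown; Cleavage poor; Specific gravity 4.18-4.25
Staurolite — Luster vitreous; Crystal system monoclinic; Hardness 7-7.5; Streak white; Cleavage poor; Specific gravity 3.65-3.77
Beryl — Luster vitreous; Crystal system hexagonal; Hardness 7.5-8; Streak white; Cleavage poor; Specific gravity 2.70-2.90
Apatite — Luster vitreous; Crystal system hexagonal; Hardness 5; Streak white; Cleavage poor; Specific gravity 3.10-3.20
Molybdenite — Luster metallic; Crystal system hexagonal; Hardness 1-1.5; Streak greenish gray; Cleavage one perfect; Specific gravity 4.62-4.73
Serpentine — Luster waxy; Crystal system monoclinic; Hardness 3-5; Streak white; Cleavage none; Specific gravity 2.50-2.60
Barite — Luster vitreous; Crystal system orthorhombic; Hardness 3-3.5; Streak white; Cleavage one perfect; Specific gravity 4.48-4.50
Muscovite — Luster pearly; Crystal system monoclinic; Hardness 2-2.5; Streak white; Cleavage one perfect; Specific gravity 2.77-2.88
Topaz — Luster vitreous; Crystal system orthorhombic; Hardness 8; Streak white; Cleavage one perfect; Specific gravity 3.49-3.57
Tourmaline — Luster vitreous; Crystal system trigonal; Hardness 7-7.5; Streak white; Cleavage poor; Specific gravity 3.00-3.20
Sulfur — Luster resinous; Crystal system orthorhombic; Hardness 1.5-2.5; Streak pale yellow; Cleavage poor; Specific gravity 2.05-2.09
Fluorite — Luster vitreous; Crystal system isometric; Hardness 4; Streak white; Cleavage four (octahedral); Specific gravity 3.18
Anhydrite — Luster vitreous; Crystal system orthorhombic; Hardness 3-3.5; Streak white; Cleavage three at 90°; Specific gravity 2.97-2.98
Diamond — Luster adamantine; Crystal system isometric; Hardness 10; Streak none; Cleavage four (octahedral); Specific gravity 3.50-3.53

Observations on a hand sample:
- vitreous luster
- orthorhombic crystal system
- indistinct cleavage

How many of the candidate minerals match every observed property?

2

Vitreous luster eliminates Rutile, Molybdenite, Serpentine, Muscovite, Sulfur, Diamond.
Orthorhombic crystal system eliminates Staurolite, Beryl, Apatite, Tourmaline, Fluorite.
Indistinct cleavage — leaves Olivine, Aragonite.
The minerals that satisfy all observations are Aragonite, Olivine.
That is 2 minerals.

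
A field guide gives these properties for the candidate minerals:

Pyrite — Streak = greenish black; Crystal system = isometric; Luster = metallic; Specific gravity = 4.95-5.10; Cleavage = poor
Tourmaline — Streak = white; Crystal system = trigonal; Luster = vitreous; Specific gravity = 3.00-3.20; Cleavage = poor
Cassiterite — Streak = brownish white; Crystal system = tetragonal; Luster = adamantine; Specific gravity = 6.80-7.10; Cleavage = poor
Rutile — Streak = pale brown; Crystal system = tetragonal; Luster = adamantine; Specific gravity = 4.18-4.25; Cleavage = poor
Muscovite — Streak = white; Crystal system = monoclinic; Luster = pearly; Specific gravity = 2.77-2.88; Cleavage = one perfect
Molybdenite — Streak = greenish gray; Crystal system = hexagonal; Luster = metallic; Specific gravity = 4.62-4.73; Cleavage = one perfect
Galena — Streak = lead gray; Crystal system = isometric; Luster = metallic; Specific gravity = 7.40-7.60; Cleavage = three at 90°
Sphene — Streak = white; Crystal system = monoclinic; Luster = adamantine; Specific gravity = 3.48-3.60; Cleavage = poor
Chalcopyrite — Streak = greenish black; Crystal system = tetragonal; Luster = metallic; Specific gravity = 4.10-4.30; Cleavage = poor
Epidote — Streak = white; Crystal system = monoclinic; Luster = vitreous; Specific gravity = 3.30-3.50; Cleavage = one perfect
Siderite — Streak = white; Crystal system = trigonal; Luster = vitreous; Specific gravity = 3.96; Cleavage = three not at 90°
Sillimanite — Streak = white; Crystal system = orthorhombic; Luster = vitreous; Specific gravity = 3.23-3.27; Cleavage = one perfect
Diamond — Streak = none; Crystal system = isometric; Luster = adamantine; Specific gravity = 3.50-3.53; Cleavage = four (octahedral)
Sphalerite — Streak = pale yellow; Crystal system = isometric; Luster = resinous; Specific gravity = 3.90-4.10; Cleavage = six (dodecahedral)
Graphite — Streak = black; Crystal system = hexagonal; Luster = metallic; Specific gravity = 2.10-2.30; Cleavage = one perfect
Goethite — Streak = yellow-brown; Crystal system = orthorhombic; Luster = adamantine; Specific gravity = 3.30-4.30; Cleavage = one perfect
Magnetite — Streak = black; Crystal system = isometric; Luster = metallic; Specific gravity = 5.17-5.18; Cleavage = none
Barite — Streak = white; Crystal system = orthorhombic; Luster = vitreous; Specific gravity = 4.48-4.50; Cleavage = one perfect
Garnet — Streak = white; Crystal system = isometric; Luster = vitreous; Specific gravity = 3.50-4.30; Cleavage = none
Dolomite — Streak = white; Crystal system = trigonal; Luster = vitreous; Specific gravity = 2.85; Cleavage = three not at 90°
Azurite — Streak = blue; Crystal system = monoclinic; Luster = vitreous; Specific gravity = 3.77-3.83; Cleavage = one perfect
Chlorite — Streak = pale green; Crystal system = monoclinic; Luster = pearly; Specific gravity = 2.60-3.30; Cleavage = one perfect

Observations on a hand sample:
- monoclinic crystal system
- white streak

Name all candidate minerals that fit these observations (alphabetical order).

Monoclinic crystal system — leaves Muscovite, Sphene, Epidote, Azurite, Chlorite.
White streak excludes Azurite, Chlorite.
The minerals that satisfy all observations are Epidote, Muscovite, Sphene.

Epidote, Muscovite, Sphene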